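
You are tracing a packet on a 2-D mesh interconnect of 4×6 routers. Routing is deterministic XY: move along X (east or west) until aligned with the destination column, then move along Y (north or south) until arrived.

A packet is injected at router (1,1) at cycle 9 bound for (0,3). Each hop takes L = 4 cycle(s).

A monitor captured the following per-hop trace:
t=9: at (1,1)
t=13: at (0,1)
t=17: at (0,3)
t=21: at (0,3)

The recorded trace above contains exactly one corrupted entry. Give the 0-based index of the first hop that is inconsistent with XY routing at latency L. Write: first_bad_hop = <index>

hop 1: step (-1,+0), +4 cyc — ok
hop 2: step (+0,+2), +4 cyc — BAD: non-unit step

first_bad_hop = 2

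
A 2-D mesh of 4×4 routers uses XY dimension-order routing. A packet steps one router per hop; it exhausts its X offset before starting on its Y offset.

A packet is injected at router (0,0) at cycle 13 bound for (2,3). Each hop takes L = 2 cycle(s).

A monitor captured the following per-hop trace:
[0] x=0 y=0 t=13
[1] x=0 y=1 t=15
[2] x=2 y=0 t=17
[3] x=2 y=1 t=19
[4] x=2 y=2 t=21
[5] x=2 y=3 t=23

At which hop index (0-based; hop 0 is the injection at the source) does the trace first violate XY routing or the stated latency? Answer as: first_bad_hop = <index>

first_bad_hop = 1

hop 1: step (+0,+1), +2 cyc — BAD: Y-move but x=0≠2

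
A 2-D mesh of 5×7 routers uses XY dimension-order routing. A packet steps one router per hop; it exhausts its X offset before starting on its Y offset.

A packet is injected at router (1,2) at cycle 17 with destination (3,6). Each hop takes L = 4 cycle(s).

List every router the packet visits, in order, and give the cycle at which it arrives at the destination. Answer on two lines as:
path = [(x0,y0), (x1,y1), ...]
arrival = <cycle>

[0] x=1 y=2 t=17
[1] x=2 y=2 t=21 →E
[2] x=3 y=2 t=25 →E
[3] x=3 y=3 t=29 →N
[4] x=3 y=4 t=33 →N
[5] x=3 y=5 t=37 →N
[6] x=3 y=6 t=41 →N

path = [(1,2), (2,2), (3,2), (3,3), (3,4), (3,5), (3,6)]
arrival = 41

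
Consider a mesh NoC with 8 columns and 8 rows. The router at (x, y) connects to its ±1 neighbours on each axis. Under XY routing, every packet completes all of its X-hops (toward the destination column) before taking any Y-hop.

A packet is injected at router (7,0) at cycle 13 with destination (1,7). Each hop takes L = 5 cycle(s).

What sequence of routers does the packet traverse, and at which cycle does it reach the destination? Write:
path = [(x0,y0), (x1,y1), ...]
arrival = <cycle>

[0] x=7 y=0 t=13
[1] x=6 y=0 t=18 →W
[2] x=5 y=0 t=23 →W
[3] x=4 y=0 t=28 →W
[4] x=3 y=0 t=33 →W
[5] x=2 y=0 t=38 →W
[6] x=1 y=0 t=43 →W
[7] x=1 y=1 t=48 →N
[8] x=1 y=2 t=53 →N
[9] x=1 y=3 t=58 →N
[10] x=1 y=4 t=63 →N
[11] x=1 y=5 t=68 →N
[12] x=1 y=6 t=73 →N
[13] x=1 y=7 t=78 →N

path = [(7,0), (6,0), (5,0), (4,0), (3,0), (2,0), (1,0), (1,1), (1,2), (1,3), (1,4), (1,5), (1,6), (1,7)]
arrival = 78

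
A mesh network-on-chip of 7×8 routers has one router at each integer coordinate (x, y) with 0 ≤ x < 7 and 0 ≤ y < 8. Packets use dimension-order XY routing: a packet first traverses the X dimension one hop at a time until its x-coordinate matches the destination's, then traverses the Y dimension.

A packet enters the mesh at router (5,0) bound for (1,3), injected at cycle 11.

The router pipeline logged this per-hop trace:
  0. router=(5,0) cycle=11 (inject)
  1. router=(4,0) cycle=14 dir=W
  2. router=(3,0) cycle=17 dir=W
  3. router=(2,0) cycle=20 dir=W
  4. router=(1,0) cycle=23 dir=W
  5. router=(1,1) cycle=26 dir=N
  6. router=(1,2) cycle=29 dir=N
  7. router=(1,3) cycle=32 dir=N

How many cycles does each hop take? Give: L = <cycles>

L = 3

cyc[1] − cyc[0] = 14 − 11 = 3.
That increment is L by definition: L = 3.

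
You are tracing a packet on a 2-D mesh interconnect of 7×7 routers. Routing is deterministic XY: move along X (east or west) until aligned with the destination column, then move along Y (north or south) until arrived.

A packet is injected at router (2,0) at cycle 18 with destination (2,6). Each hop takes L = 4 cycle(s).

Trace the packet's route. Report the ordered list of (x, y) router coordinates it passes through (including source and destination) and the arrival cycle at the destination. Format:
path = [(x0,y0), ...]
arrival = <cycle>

path = [(2,0), (2,1), (2,2), (2,3), (2,4), (2,5), (2,6)]
arrival = 42

hop 0: (2,0) @ cyc 18
hop 1: (2,1) @ cyc 22  [N]
hop 2: (2,2) @ cyc 26  [N]
hop 3: (2,3) @ cyc 30  [N]
hop 4: (2,4) @ cyc 34  [N]
hop 5: (2,5) @ cyc 38  [N]
hop 6: (2,6) @ cyc 42  [N]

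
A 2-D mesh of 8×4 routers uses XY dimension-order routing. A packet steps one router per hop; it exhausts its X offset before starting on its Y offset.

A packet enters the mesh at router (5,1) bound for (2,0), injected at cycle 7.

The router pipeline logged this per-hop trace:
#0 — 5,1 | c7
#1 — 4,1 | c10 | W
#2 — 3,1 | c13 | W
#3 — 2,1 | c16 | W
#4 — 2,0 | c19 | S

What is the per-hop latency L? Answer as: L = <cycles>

L = 3

Δcyc across hop 0→1: 10 − 7 = 3.
Per-hop latency L = Δcyc = 3.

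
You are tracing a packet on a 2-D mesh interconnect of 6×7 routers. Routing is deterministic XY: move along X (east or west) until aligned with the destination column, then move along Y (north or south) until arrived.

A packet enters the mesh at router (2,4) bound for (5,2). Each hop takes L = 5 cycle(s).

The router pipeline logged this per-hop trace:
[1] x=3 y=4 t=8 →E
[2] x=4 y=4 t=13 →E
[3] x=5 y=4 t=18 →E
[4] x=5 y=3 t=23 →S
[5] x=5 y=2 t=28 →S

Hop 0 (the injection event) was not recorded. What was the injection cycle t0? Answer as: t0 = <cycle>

Hop 1 reached at cycle 8; hop k is at t0 + k·L.
Therefore t0 = 8 − L = 3.

t0 = 3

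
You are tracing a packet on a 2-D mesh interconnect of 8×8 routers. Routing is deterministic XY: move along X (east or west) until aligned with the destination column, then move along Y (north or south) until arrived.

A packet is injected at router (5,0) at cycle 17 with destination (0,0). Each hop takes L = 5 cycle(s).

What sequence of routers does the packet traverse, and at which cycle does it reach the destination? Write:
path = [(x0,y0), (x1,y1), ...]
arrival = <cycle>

t=17: at (5,0)
t=22: at (4,0) after W
t=27: at (3,0) after W
t=32: at (2,0) after W
t=37: at (1,0) after W
t=42: at (0,0) after W

path = [(5,0), (4,0), (3,0), (2,0), (1,0), (0,0)]
arrival = 42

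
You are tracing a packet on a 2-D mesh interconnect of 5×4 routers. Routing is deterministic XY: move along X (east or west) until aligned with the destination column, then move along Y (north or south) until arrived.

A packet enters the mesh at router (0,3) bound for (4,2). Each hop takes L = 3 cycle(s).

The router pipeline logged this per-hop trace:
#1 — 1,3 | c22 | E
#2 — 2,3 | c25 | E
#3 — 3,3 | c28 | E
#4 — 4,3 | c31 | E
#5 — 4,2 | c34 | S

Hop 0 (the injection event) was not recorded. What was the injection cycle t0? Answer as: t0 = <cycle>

Hop 1 reached at cycle 22; hop k is at t0 + k·L.
Subtract one hop: t0 = 22 − 3 = 19.

t0 = 19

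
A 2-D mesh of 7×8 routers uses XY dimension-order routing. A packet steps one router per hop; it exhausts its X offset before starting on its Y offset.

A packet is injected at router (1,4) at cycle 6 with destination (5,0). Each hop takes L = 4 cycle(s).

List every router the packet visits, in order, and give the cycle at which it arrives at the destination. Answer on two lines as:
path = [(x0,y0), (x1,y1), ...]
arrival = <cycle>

hop 0: (1,4) @ cyc 6
hop 1: (2,4) @ cyc 10  [E]
hop 2: (3,4) @ cyc 14  [E]
hop 3: (4,4) @ cyc 18  [E]
hop 4: (5,4) @ cyc 22  [E]
hop 5: (5,3) @ cyc 26  [S]
hop 6: (5,2) @ cyc 30  [S]
hop 7: (5,1) @ cyc 34  [S]
hop 8: (5,0) @ cyc 38  [S]

path = [(1,4), (2,4), (3,4), (4,4), (5,4), (5,3), (5,2), (5,1), (5,0)]
arrival = 38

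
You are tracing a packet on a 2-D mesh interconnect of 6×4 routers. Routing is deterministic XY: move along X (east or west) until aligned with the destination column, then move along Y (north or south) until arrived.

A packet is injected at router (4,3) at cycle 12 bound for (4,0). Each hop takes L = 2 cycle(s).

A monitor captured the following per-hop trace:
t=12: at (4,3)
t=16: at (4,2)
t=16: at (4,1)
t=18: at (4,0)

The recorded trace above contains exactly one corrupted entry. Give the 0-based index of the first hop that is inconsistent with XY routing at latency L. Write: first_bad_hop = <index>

hop 1: step (+0,-1), +4 cyc — BAD: Δcyc=4≠L

first_bad_hop = 1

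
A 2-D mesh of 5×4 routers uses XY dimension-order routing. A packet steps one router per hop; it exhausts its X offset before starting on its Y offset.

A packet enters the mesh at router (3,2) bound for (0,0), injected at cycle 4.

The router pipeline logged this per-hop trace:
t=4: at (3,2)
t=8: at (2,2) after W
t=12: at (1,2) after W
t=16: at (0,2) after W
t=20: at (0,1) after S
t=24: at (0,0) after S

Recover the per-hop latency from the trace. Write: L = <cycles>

cyc[1] − cyc[0] = 8 − 4 = 4.
That increment is L by definition: L = 4.

L = 4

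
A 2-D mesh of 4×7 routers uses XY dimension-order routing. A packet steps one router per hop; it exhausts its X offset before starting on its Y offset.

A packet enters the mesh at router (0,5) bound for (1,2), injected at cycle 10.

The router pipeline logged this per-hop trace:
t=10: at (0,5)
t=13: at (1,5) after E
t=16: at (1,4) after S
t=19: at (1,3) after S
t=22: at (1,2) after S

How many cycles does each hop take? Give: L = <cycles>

L = 3

Δcyc across hop 0→1: 13 − 10 = 3.
Each hop adds L, hence L = 3.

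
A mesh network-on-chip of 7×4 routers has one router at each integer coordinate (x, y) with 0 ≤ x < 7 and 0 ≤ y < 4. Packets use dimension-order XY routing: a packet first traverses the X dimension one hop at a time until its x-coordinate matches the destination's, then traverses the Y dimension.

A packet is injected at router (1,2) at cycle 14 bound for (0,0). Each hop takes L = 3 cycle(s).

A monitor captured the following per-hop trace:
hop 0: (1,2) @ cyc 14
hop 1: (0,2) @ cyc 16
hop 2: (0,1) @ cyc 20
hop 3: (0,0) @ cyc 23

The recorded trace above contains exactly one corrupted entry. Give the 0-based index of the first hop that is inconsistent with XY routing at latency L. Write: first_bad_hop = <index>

[1] (-1,+0) / 2c ⇒ BAD: Δcyc=2≠L

first_bad_hop = 1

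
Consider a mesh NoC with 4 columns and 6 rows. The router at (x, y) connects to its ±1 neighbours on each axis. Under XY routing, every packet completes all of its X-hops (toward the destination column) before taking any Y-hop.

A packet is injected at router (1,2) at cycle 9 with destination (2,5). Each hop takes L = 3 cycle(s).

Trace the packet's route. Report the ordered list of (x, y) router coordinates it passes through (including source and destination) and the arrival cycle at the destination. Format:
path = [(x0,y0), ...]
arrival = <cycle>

t=9: at (1,2)
t=12: at (2,2) after E
t=15: at (2,3) after N
t=18: at (2,4) after N
t=21: at (2,5) after N

path = [(1,2), (2,2), (2,3), (2,4), (2,5)]
arrival = 21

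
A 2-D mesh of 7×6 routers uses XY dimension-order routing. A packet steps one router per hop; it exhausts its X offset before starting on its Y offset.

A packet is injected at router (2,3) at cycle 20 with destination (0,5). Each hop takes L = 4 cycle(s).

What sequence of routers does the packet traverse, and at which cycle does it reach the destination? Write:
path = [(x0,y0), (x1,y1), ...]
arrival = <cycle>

#0 — 2,3 | c20
#1 — 1,3 | c24 | W
#2 — 0,3 | c28 | W
#3 — 0,4 | c32 | N
#4 — 0,5 | c36 | N

path = [(2,3), (1,3), (0,3), (0,4), (0,5)]
arrival = 36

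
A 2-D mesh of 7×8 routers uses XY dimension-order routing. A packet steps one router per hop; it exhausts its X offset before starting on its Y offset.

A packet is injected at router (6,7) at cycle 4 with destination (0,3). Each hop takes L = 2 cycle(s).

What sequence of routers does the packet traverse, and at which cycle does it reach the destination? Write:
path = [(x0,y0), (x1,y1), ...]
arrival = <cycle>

path = [(6,7), (5,7), (4,7), (3,7), (2,7), (1,7), (0,7), (0,6), (0,5), (0,4), (0,3)]
arrival = 24

  0. router=(6,7) cycle=4 (inject)
  1. router=(5,7) cycle=6 dir=W
  2. router=(4,7) cycle=8 dir=W
  3. router=(3,7) cycle=10 dir=W
  4. router=(2,7) cycle=12 dir=W
  5. router=(1,7) cycle=14 dir=W
  6. router=(0,7) cycle=16 dir=W
  7. router=(0,6) cycle=18 dir=S
  8. router=(0,5) cycle=20 dir=S
  9. router=(0,4) cycle=22 dir=S
  10. router=(0,3) cycle=24 dir=S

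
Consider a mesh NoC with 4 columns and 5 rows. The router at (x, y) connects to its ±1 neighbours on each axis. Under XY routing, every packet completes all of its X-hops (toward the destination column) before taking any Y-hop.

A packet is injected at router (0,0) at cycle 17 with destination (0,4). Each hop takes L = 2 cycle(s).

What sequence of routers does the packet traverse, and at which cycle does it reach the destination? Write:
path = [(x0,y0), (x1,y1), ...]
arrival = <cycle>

hop 0: (0,0) @ cyc 17
hop 1: (0,1) @ cyc 19  [N]
hop 2: (0,2) @ cyc 21  [N]
hop 3: (0,3) @ cyc 23  [N]
hop 4: (0,4) @ cyc 25  [N]

path = [(0,0), (0,1), (0,2), (0,3), (0,4)]
arrival = 25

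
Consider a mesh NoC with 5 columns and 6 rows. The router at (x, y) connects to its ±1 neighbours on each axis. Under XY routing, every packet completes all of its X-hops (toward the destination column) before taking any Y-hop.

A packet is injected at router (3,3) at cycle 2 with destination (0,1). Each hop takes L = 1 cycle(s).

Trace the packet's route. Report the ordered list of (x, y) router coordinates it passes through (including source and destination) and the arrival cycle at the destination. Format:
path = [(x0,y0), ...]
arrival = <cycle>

#0 — 3,3 | c2
#1 — 2,3 | c3 | W
#2 — 1,3 | c4 | W
#3 — 0,3 | c5 | W
#4 — 0,2 | c6 | S
#5 — 0,1 | c7 | S

path = [(3,3), (2,3), (1,3), (0,3), (0,2), (0,1)]
arrival = 7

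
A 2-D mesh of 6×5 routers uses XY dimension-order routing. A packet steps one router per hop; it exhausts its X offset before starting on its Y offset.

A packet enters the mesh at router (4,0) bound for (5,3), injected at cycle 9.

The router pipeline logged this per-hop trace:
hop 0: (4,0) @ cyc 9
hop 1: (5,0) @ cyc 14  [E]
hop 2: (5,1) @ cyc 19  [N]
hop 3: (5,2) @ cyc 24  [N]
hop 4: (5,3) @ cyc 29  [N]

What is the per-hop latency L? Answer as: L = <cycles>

L = 5

From hop 0 (9) to hop 1 (14): +5 cycles.
One hop costs L cycles, so L = 5.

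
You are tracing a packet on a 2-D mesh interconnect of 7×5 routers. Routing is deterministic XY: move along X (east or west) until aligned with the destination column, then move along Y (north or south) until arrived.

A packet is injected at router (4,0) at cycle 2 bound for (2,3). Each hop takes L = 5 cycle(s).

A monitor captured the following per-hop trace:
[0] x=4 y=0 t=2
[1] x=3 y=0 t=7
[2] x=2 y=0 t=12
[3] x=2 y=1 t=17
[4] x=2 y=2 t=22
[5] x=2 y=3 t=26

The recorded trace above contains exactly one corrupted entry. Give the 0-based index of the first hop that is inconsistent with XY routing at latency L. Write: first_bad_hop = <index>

first_bad_hop = 5

  1: Δx=-1 Δy=+0 Δt=5 [ok]
  2: Δx=-1 Δy=+0 Δt=5 [ok]
  3: Δx=+0 Δy=+1 Δt=5 [ok]
  4: Δx=+0 Δy=+1 Δt=5 [ok]
  5: Δx=+0 Δy=+1 Δt=4 [BAD: Δcyc=4≠L]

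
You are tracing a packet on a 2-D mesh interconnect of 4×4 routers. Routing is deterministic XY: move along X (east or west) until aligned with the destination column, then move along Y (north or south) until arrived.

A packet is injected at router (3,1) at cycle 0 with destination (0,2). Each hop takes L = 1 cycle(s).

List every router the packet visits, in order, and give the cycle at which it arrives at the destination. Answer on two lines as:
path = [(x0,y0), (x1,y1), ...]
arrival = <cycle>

path = [(3,1), (2,1), (1,1), (0,1), (0,2)]
arrival = 4

[0] x=3 y=1 t=0
[1] x=2 y=1 t=1 →W
[2] x=1 y=1 t=2 →W
[3] x=0 y=1 t=3 →W
[4] x=0 y=2 t=4 →N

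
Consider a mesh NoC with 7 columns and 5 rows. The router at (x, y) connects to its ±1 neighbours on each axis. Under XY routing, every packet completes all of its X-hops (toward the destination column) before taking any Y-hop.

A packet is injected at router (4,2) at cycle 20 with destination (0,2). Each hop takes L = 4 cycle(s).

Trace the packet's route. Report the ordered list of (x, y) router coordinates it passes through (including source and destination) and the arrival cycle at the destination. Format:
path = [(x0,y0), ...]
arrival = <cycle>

hop 0: (4,2) @ cyc 20
hop 1: (3,2) @ cyc 24  [W]
hop 2: (2,2) @ cyc 28  [W]
hop 3: (1,2) @ cyc 32  [W]
hop 4: (0,2) @ cyc 36  [W]

path = [(4,2), (3,2), (2,2), (1,2), (0,2)]
arrival = 36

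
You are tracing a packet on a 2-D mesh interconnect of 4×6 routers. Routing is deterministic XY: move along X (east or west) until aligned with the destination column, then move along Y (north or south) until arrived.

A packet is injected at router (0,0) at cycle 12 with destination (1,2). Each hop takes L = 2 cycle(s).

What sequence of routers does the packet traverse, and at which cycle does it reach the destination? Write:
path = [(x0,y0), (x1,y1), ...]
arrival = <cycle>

  0. router=(0,0) cycle=12 (inject)
  1. router=(1,0) cycle=14 dir=E
  2. router=(1,1) cycle=16 dir=N
  3. router=(1,2) cycle=18 dir=N

path = [(0,0), (1,0), (1,1), (1,2)]
arrival = 18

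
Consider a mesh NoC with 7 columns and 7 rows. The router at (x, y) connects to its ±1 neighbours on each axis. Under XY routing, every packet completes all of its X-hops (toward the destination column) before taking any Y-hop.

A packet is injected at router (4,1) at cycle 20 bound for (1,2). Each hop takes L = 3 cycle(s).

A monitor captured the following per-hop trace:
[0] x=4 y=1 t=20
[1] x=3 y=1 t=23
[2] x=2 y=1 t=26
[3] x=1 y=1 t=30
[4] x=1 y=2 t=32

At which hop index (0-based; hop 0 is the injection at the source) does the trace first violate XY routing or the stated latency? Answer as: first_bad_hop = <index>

  1: Δx=-1 Δy=+0 Δt=3 [ok]
  2: Δx=-1 Δy=+0 Δt=3 [ok]
  3: Δx=-1 Δy=+0 Δt=4 [BAD: Δcyc=4≠L]

first_bad_hop = 3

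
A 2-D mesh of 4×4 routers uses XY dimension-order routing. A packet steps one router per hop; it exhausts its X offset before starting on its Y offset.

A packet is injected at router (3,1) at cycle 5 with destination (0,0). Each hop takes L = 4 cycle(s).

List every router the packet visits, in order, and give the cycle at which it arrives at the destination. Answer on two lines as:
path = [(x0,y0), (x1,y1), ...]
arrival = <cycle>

path = [(3,1), (2,1), (1,1), (0,1), (0,0)]
arrival = 21

src (3,1)  cyc=5
W→(2,1)  cyc=9
W→(1,1)  cyc=13
W→(0,1)  cyc=17
S→(0,0)  cyc=21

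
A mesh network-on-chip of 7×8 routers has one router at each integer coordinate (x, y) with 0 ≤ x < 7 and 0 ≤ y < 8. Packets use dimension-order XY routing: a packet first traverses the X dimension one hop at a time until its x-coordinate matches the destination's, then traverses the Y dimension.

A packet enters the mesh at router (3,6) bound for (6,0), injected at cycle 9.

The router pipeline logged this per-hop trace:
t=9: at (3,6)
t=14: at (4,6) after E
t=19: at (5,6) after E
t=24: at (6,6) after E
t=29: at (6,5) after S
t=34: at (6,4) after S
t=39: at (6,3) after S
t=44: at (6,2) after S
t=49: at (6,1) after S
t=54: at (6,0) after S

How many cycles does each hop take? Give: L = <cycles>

L = 5

Δcyc across hop 0→1: 14 − 9 = 5.
Each hop adds L, hence L = 5.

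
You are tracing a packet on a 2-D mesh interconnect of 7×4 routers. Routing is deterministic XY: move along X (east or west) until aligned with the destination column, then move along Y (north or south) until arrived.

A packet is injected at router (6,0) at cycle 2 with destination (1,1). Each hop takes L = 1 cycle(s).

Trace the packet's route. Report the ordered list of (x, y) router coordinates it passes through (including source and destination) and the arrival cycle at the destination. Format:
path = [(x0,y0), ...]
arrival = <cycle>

  0. router=(6,0) cycle=2 (inject)
  1. router=(5,0) cycle=3 dir=W
  2. router=(4,0) cycle=4 dir=W
  3. router=(3,0) cycle=5 dir=W
  4. router=(2,0) cycle=6 dir=W
  5. router=(1,0) cycle=7 dir=W
  6. router=(1,1) cycle=8 dir=N

path = [(6,0), (5,0), (4,0), (3,0), (2,0), (1,0), (1,1)]
arrival = 8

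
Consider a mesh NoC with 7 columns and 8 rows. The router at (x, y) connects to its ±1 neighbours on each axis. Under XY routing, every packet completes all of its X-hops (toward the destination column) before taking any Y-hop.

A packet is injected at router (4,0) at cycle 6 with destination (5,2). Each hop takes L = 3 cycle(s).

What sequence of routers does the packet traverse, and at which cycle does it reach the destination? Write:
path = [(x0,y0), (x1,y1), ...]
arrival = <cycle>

path = [(4,0), (5,0), (5,1), (5,2)]
arrival = 15

#0 — 4,0 | c6
#1 — 5,0 | c9 | E
#2 — 5,1 | c12 | N
#3 — 5,2 | c15 | N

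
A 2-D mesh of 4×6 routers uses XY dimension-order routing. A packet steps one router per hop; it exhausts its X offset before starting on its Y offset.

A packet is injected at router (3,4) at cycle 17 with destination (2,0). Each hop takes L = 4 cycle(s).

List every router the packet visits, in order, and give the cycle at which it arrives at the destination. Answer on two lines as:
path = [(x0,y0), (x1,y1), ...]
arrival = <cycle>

path = [(3,4), (2,4), (2,3), (2,2), (2,1), (2,0)]
arrival = 37

#0 — 3,4 | c17
#1 — 2,4 | c21 | W
#2 — 2,3 | c25 | S
#3 — 2,2 | c29 | S
#4 — 2,1 | c33 | S
#5 — 2,0 | c37 | S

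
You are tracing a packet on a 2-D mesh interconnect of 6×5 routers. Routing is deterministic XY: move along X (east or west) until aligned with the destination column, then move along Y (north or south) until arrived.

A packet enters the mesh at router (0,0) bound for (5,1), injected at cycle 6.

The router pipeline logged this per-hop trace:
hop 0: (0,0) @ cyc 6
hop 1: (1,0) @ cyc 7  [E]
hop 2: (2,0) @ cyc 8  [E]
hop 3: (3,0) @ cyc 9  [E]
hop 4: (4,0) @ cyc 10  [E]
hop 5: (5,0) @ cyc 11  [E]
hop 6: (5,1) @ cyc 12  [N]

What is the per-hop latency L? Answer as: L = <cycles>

Between hops 0 and 1 the cycle counter advances 7 − 6 = 1.
Per-hop latency L = Δcyc = 1.

L = 1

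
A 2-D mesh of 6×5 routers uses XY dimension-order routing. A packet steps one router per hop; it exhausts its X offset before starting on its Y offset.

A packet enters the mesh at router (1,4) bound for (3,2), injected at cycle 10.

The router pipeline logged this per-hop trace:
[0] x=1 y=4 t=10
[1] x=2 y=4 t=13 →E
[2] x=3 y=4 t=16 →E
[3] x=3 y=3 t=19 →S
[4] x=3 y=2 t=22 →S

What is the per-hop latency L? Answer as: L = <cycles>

Between hops 0 and 1 the cycle counter advances 13 − 10 = 3.
Each hop adds L, hence L = 3.

L = 3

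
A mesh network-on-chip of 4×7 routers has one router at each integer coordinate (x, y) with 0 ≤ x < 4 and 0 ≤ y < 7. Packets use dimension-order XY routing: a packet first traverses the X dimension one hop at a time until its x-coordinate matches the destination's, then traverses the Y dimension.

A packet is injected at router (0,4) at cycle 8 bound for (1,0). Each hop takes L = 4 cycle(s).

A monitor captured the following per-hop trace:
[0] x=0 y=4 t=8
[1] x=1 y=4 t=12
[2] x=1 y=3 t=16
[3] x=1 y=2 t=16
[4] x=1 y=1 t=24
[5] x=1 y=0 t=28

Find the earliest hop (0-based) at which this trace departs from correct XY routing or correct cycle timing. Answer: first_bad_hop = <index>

first_bad_hop = 3

  1: Δx=+1 Δy=+0 Δt=4 [ok]
  2: Δx=+0 Δy=-1 Δt=4 [ok]
  3: Δx=+0 Δy=-1 Δt=0 [BAD: Δcyc=0≠L]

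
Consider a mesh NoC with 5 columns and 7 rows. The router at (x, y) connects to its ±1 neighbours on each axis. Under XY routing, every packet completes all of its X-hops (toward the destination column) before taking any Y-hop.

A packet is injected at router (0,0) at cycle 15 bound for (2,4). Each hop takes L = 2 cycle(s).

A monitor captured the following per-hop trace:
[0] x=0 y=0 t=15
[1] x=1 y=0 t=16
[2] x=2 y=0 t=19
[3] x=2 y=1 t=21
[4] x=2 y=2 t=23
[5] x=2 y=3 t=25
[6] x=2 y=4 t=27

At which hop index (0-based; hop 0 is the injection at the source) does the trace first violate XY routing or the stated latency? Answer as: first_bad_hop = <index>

  1: Δx=+1 Δy=+0 Δt=1 [BAD: Δcyc=1≠L]

first_bad_hop = 1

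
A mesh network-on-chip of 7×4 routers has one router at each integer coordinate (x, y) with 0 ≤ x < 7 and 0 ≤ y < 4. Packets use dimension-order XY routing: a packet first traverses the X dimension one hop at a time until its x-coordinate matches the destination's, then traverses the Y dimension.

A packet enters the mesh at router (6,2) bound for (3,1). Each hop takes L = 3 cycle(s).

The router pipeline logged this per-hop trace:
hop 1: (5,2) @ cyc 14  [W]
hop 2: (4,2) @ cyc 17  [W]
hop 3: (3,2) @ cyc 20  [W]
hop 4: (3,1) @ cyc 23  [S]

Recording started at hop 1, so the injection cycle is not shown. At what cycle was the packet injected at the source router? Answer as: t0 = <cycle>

t0 = 11

Hop 1 reached at cycle 14; hop k is at t0 + k·L.
So t0 = 14 − 1·3 = 11.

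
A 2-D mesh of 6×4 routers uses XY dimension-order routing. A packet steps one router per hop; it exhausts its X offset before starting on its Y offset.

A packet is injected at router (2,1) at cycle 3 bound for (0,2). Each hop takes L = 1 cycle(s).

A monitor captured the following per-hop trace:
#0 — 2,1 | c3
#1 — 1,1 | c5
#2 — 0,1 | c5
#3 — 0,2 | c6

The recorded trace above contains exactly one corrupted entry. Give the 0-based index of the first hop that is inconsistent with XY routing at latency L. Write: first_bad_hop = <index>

[1] (-1,+0) / 2c ⇒ BAD: Δcyc=2≠L

first_bad_hop = 1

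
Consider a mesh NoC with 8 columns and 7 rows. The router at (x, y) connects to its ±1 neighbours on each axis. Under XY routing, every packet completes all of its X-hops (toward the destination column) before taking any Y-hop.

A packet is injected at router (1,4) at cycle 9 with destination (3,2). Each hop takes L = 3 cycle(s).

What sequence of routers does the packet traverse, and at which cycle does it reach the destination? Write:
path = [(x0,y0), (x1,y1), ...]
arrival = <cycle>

path = [(1,4), (2,4), (3,4), (3,3), (3,2)]
arrival = 21

[0] x=1 y=4 t=9
[1] x=2 y=4 t=12 →E
[2] x=3 y=4 t=15 →E
[3] x=3 y=3 t=18 →S
[4] x=3 y=2 t=21 →S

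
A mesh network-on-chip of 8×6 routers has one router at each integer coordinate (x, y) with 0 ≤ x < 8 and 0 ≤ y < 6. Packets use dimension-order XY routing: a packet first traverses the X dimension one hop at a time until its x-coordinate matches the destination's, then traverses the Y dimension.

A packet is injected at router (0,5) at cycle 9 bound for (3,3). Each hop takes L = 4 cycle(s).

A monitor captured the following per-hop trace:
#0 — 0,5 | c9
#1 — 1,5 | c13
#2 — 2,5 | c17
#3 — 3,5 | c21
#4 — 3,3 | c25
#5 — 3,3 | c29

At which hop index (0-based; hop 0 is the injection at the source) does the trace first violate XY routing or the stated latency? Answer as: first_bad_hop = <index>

first_bad_hop = 4

check 1→ d=(1,0) cyc+4: ok
check 2→ d=(1,0) cyc+4: ok
check 3→ d=(1,0) cyc+4: ok
check 4→ d=(0,-2) cyc+4: BAD: non-unit step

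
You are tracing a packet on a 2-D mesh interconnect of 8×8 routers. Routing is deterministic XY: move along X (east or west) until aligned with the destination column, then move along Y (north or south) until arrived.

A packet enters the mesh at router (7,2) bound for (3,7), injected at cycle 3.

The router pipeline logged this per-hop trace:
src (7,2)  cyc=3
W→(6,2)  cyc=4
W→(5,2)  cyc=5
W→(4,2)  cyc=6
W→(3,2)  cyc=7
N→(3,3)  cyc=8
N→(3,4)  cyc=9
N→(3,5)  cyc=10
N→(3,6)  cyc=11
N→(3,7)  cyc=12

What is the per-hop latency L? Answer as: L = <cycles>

L = 1

Between hops 0 and 1 the cycle counter advances 4 − 3 = 1.
That increment is L by definition: L = 1.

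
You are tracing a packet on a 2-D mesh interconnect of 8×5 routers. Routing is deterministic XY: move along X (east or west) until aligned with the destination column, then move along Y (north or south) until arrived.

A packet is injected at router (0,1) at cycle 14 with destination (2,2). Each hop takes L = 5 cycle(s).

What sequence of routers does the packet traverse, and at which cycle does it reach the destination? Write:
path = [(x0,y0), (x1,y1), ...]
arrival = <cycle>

path = [(0,1), (1,1), (2,1), (2,2)]
arrival = 29

hop 0: (0,1) @ cyc 14
hop 1: (1,1) @ cyc 19  [E]
hop 2: (2,1) @ cyc 24  [E]
hop 3: (2,2) @ cyc 29  [N]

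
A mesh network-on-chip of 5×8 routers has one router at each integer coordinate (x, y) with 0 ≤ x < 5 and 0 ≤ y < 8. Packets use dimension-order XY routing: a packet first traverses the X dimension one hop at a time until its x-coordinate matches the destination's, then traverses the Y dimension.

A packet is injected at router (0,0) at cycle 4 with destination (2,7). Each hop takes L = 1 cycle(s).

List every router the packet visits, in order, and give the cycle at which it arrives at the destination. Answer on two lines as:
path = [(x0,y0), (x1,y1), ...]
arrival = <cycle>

path = [(0,0), (1,0), (2,0), (2,1), (2,2), (2,3), (2,4), (2,5), (2,6), (2,7)]
arrival = 13

t=4: at (0,0)
t=5: at (1,0) after E
t=6: at (2,0) after E
t=7: at (2,1) after N
t=8: at (2,2) after N
t=9: at (2,3) after N
t=10: at (2,4) after N
t=11: at (2,5) after N
t=12: at (2,6) after N
t=13: at (2,7) after N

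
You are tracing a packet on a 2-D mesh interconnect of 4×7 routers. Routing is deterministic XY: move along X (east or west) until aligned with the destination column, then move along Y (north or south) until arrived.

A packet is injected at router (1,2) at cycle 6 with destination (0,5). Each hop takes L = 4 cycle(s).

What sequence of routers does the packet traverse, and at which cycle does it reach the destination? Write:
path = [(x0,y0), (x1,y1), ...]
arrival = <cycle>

src (1,2)  cyc=6
W→(0,2)  cyc=10
N→(0,3)  cyc=14
N→(0,4)  cyc=18
N→(0,5)  cyc=22

path = [(1,2), (0,2), (0,3), (0,4), (0,5)]
arrival = 22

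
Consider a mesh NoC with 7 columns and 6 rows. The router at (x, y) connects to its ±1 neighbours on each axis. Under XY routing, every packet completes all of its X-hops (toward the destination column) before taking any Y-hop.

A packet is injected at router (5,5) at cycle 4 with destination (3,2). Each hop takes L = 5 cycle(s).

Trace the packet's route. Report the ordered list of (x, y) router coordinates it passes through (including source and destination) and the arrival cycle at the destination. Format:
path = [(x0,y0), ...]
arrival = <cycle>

path = [(5,5), (4,5), (3,5), (3,4), (3,3), (3,2)]
arrival = 29

hop 0: (5,5) @ cyc 4
hop 1: (4,5) @ cyc 9  [W]
hop 2: (3,5) @ cyc 14  [W]
hop 3: (3,4) @ cyc 19  [S]
hop 4: (3,3) @ cyc 24  [S]
hop 5: (3,2) @ cyc 29  [S]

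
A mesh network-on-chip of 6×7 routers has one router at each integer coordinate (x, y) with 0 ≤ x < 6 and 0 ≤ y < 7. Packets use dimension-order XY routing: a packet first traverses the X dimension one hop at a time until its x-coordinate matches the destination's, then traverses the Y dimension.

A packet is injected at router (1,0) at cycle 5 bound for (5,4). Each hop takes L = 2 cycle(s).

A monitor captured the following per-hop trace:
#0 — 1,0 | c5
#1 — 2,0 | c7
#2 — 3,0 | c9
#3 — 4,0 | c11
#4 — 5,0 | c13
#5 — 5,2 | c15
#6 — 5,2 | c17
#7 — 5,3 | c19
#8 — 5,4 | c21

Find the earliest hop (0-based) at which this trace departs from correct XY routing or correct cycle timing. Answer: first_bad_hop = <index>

first_bad_hop = 5

check 1→ d=(1,0) cyc+2: ok
check 2→ d=(1,0) cyc+2: ok
check 3→ d=(1,0) cyc+2: ok
check 4→ d=(1,0) cyc+2: ok
check 5→ d=(0,2) cyc+2: BAD: non-unit step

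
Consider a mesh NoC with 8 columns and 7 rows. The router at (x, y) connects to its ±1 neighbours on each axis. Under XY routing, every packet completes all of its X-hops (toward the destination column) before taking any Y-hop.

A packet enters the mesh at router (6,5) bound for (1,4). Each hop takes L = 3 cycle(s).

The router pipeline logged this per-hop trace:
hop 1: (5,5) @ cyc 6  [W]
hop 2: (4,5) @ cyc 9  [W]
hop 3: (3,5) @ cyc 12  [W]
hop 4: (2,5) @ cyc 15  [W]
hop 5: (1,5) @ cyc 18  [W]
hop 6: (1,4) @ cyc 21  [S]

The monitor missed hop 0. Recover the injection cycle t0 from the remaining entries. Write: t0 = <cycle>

t0 = 3

At hop 1 the cycle is 6; in general cyc_k = t0 + kL.
Therefore t0 = 6 − L = 3.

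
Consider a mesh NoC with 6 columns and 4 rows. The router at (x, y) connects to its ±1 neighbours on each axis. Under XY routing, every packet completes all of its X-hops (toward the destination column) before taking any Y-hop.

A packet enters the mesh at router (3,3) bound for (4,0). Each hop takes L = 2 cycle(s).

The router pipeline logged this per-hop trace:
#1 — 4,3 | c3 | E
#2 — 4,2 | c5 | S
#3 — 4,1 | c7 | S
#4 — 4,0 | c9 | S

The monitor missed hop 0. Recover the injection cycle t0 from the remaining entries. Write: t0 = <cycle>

At hop 1 the cycle is 3; in general cyc_k = t0 + kL.
t0 = cyc[1] − L = 3 − 2 = 1.

t0 = 1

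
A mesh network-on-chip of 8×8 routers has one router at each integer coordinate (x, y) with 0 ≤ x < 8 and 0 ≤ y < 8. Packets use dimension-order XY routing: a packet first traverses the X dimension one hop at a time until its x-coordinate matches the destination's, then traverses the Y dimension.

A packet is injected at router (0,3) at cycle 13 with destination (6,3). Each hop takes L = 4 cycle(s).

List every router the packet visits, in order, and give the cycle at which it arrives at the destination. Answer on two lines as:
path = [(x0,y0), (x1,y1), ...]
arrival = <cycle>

hop 0: (0,3) @ cyc 13
hop 1: (1,3) @ cyc 17  [E]
hop 2: (2,3) @ cyc 21  [E]
hop 3: (3,3) @ cyc 25  [E]
hop 4: (4,3) @ cyc 29  [E]
hop 5: (5,3) @ cyc 33  [E]
hop 6: (6,3) @ cyc 37  [E]

path = [(0,3), (1,3), (2,3), (3,3), (4,3), (5,3), (6,3)]
arrival = 37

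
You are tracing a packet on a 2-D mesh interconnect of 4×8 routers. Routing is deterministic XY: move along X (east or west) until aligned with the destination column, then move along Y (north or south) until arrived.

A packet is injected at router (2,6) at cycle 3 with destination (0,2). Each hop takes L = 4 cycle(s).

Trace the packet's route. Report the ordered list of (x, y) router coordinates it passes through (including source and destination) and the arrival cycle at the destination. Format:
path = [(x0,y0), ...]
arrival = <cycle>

#0 — 2,6 | c3
#1 — 1,6 | c7 | W
#2 — 0,6 | c11 | W
#3 — 0,5 | c15 | S
#4 — 0,4 | c19 | S
#5 — 0,3 | c23 | S
#6 — 0,2 | c27 | S

path = [(2,6), (1,6), (0,6), (0,5), (0,4), (0,3), (0,2)]
arrival = 27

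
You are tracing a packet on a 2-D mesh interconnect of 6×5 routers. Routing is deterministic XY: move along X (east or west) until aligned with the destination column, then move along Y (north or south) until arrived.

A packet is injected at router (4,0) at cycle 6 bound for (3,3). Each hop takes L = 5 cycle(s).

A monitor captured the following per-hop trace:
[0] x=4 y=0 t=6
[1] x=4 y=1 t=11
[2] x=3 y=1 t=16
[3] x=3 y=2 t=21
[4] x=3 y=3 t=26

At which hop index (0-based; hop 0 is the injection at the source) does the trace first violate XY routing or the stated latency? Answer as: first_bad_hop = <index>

check 1→ d=(0,1) cyc+5: BAD: Y-move but x=4≠3

first_bad_hop = 1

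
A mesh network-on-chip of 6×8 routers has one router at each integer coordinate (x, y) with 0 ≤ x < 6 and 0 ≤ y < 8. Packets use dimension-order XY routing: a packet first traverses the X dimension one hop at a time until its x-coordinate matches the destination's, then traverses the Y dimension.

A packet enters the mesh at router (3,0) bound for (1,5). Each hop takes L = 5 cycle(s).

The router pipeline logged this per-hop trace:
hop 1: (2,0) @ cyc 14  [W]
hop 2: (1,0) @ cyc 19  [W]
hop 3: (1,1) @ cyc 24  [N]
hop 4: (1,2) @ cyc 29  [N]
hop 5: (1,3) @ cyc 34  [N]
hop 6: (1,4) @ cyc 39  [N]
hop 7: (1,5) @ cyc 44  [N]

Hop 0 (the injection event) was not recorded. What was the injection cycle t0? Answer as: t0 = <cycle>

Hop 1 reached at cycle 14; hop k is at t0 + k·L.
Subtract one hop: t0 = 14 − 5 = 9.

t0 = 9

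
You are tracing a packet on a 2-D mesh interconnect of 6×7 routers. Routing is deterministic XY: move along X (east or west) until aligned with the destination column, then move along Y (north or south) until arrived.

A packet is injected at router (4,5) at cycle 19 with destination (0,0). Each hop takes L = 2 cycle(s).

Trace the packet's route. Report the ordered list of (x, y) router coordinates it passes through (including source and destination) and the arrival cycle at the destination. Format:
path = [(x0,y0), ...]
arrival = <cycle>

path = [(4,5), (3,5), (2,5), (1,5), (0,5), (0,4), (0,3), (0,2), (0,1), (0,0)]
arrival = 37

t=19: at (4,5)
t=21: at (3,5) after W
t=23: at (2,5) after W
t=25: at (1,5) after W
t=27: at (0,5) after W
t=29: at (0,4) after S
t=31: at (0,3) after S
t=33: at (0,2) after S
t=35: at (0,1) after S
t=37: at (0,0) after S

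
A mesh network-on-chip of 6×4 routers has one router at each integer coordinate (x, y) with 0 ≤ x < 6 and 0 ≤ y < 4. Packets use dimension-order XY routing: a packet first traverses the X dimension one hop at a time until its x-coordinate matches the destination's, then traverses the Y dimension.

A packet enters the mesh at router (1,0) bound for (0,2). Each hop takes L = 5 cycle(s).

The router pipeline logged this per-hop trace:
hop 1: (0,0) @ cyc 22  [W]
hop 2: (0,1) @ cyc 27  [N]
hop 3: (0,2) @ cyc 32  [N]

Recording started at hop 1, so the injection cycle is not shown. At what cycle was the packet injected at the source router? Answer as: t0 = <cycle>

t0 = 17

Hop 1 reached at cycle 22; hop k is at t0 + k·L.
Therefore t0 = 22 − L = 17.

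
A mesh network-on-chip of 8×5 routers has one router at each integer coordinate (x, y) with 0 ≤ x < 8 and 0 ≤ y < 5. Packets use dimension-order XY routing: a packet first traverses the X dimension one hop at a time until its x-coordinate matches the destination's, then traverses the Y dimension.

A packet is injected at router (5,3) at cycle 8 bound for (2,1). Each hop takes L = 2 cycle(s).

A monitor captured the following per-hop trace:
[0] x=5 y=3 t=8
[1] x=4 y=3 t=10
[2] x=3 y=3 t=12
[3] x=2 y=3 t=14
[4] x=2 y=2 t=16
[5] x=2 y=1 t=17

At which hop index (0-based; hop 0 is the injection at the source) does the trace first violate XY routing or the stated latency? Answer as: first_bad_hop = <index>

first_bad_hop = 5

check 1→ d=(-1,0) cyc+2: ok
check 2→ d=(-1,0) cyc+2: ok
check 3→ d=(-1,0) cyc+2: ok
check 4→ d=(0,-1) cyc+2: ok
check 5→ d=(0,-1) cyc+1: BAD: Δcyc=1≠L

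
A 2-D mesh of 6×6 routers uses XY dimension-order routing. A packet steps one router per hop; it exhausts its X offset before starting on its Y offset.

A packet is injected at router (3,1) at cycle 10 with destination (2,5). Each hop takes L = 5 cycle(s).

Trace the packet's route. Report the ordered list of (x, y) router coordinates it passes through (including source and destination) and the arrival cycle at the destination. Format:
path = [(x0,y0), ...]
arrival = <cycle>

#0 — 3,1 | c10
#1 — 2,1 | c15 | W
#2 — 2,2 | c20 | N
#3 — 2,3 | c25 | N
#4 — 2,4 | c30 | N
#5 — 2,5 | c35 | N

path = [(3,1), (2,1), (2,2), (2,3), (2,4), (2,5)]
arrival = 35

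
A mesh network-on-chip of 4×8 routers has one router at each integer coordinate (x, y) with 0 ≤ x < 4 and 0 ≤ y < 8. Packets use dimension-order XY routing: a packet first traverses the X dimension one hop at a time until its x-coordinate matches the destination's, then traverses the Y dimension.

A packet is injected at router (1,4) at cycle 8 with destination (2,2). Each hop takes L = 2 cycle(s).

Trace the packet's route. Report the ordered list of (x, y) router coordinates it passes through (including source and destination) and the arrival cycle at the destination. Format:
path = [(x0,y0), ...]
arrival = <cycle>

path = [(1,4), (2,4), (2,3), (2,2)]
arrival = 14

  0. router=(1,4) cycle=8 (inject)
  1. router=(2,4) cycle=10 dir=E
  2. router=(2,3) cycle=12 dir=S
  3. router=(2,2) cycle=14 dir=S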